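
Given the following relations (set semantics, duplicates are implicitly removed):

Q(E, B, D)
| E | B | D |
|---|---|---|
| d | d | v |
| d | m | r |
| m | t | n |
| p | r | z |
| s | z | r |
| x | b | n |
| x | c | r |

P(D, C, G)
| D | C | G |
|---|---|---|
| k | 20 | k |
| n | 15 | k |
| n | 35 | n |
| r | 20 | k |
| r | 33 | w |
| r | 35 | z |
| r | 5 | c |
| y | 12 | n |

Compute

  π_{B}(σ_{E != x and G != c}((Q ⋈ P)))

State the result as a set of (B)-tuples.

Joining Q and P on D yields {(d, m, r, 20, k), (d, m, r, 33, w), (d, m, r, 35, z), (d, m, r, 5, c), (m, t, n, 15, k), (m, t, n, 35, n), (s, z, r, 20, k), (s, z, r, 33, w), (s, z, r, 35, z), (s, z, r, 5, c), (x, b, n, 15, k), (x, b, n, 35, n), (x, c, r, 20, k), (x, c, r, 33, w), (x, c, r, 35, z), (x, c, r, 5, c)}.
Filtering on E != x and G != c leaves {(d, m, r, 20, k), (d, m, r, 33, w), (d, m, r, 35, z), (m, t, n, 15, k), (m, t, n, 35, n), (s, z, r, 20, k), (s, z, r, 33, w), (s, z, r, 35, z)}.
Projecting to B (5 duplicate(s) eliminated): {m, t, z}

{m, t, z}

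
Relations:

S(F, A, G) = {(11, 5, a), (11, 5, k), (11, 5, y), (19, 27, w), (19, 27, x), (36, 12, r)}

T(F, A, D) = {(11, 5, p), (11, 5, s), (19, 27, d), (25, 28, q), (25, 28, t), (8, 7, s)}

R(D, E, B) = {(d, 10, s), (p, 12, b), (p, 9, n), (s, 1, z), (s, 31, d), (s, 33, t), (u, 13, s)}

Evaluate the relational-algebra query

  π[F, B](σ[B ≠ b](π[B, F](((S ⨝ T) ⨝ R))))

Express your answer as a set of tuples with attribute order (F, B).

S ⋈ T (natural join on F, A): {(11, 5, a, p), (11, 5, a, s), (11, 5, k, p), (11, 5, k, s), (11, 5, y, p), (11, 5, y, s), (19, 27, w, d), (19, 27, x, d)}
(S ⨝ T) ⋈ R (natural join on D): {(11, 5, a, p, 12, b), (11, 5, a, p, 9, n), (11, 5, a, s, 1, z), (11, 5, a, s, 31, d), (11, 5, a, s, 33, t), (11, 5, k, p, 12, b), (11, 5, k, p, 9, n), (11, 5, k, s, 1, z), (11, 5, k, s, 31, d), (11, 5, k, s, 33, t), (11, 5, y, p, 12, b), (11, 5, y, p, 9, n), (11, 5, y, s, 1, z), (11, 5, y, s, 31, d), (11, 5, y, s, 33, t), (19, 27, w, d, 10, s), (19, 27, x, d, 10, s)}
Projecting to B, F (11 duplicate(s) eliminated): {(b, 11), (d, 11), (n, 11), (s, 19), (t, 11), (z, 11)}
Apply σ_{B ≠ b}; surviving tuples: {(d, 11), (n, 11), (s, 19), (t, 11), (z, 11)}
Projecting to F, B: {(11, d), (11, n), (11, t), (11, z), (19, s)}

{(11, d), (11, n), (11, t), (11, z), (19, s)}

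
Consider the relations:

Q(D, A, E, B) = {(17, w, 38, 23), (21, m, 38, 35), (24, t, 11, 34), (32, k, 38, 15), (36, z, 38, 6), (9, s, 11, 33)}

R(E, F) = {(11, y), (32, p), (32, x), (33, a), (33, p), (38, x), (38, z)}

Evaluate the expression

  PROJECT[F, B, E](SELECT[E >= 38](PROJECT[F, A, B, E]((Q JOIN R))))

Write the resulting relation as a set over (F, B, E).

{(x, 15, 38), (x, 23, 38), (x, 35, 38), (x, 6, 38), (z, 15, 38), (z, 23, 38), (z, 35, 38), (z, 6, 38)}

Q ⋈ R (natural join on E): {(17, w, 38, 23, x), (17, w, 38, 23, z), (21, m, 38, 35, x), (21, m, 38, 35, z), (24, t, 11, 34, y), (32, k, 38, 15, x), (32, k, 38, 15, z), (36, z, 38, 6, x), (36, z, 38, 6, z), (9, s, 11, 33, y)}
π[F, A, B, E]: project onto (F, A, B, E) → {(x, k, 15, 38), (x, m, 35, 38), (x, w, 23, 38), (x, z, 6, 38), (y, s, 33, 11), (y, t, 34, 11), (z, k, 15, 38), (z, m, 35, 38), (z, w, 23, 38), (z, z, 6, 38)}
Selection E >= 38: {(x, k, 15, 38), (x, m, 35, 38), (x, w, 23, 38), (x, z, 6, 38), (z, k, 15, 38), (z, m, 35, 38), (z, w, 23, 38), (z, z, 6, 38)}
π[F, B, E]: project onto (F, B, E) → {(x, 15, 38), (x, 23, 38), (x, 35, 38), (x, 6, 38), (z, 15, 38), (z, 23, 38), (z, 35, 38), (z, 6, 38)}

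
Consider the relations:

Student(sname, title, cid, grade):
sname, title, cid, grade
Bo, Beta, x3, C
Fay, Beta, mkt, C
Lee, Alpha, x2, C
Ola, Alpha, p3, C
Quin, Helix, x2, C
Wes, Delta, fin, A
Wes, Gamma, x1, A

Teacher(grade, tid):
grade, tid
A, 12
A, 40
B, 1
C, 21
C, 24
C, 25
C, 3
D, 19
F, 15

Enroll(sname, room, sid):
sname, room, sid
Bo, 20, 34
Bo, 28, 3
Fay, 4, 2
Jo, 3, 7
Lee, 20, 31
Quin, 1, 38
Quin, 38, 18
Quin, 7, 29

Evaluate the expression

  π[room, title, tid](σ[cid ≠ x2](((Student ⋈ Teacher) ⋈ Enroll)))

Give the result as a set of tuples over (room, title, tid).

{(20, Beta, 21), (20, Beta, 24), (20, Beta, 25), (20, Beta, 3), (28, Beta, 21), (28, Beta, 24), (28, Beta, 25), (28, Beta, 3), (4, Beta, 21), (4, Beta, 24), (4, Beta, 25), (4, Beta, 3)}

Natural join on grade: {(Bo, Beta, x3, C, 21), (Bo, Beta, x3, C, 24), (Bo, Beta, x3, C, 25), (Bo, Beta, x3, C, 3), (Fay, Beta, mkt, C, 21), (Fay, Beta, mkt, C, 24), (Fay, Beta, mkt, C, 25), (Fay, Beta, mkt, C, 3), (Lee, Alpha, x2, C, 21), (Lee, Alpha, x2, C, 24), (Lee, Alpha, x2, C, 25), (Lee, Alpha, x2, C, 3), (Ola, Alpha, p3, C, 21), (Ola, Alpha, p3, C, 24), (Ola, Alpha, p3, C, 25), (Ola, Alpha, p3, C, 3), (Quin, Helix, x2, C, 21), (Quin, Helix, x2, C, 24), (Quin, Helix, x2, C, 25), (Quin, Helix, x2, C, 3), (Wes, Delta, fin, A, 12), (Wes, Delta, fin, A, 40), (Wes, Gamma, x1, A, 12), (Wes, Gamma, x1, A, 40)}
Natural join on sname: {(Bo, Beta, x3, C, 21, 20, 34), (Bo, Beta, x3, C, 21, 28, 3), (Bo, Beta, x3, C, 24, 20, 34), (Bo, Beta, x3, C, 24, 28, 3), (Bo, Beta, x3, C, 25, 20, 34), (Bo, Beta, x3, C, 25, 28, 3), (Bo, Beta, x3, C, 3, 20, 34), (Bo, Beta, x3, C, 3, 28, 3), (Fay, Beta, mkt, C, 21, 4, 2), (Fay, Beta, mkt, C, 24, 4, 2), (Fay, Beta, mkt, C, 25, 4, 2), (Fay, Beta, mkt, C, 3, 4, 2), (Lee, Alpha, x2, C, 21, 20, 31), (Lee, Alpha, x2, C, 24, 20, 31), (Lee, Alpha, x2, C, 25, 20, 31), (Lee, Alpha, x2, C, 3, 20, 31), (Quin, Helix, x2, C, 21, 1, 38), (Quin, Helix, x2, C, 21, 38, 18), (Quin, Helix, x2, C, 21, 7, 29), (Quin, Helix, x2, C, 24, 1, 38), (Quin, Helix, x2, C, 24, 38, 18), (Quin, Helix, x2, C, 24, 7, 29), (Quin, Helix, x2, C, 25, 1, 38), (Quin, Helix, x2, C, 25, 38, 18), (Quin, Helix, x2, C, 25, 7, 29), (Quin, Helix, x2, C, 3, 1, 38), (Quin, Helix, x2, C, 3, 38, 18), (Quin, Helix, x2, C, 3, 7, 29)}
Filtering on cid ≠ x2 leaves {(Bo, Beta, x3, C, 21, 20, 34), (Bo, Beta, x3, C, 21, 28, 3), (Bo, Beta, x3, C, 24, 20, 34), (Bo, Beta, x3, C, 24, 28, 3), (Bo, Beta, x3, C, 25, 20, 34), (Bo, Beta, x3, C, 25, 28, 3), (Bo, Beta, x3, C, 3, 20, 34), (Bo, Beta, x3, C, 3, 28, 3), (Fay, Beta, mkt, C, 21, 4, 2), (Fay, Beta, mkt, C, 24, 4, 2), (Fay, Beta, mkt, C, 25, 4, 2), (Fay, Beta, mkt, C, 3, 4, 2)}.
π_{room, title, tid} gives {(20, Beta, 21), (20, Beta, 24), (20, Beta, 25), (20, Beta, 3), (28, Beta, 21), (28, Beta, 24), (28, Beta, 25), (28, Beta, 3), (4, Beta, 21), (4, Beta, 24), (4, Beta, 25), (4, Beta, 3)}.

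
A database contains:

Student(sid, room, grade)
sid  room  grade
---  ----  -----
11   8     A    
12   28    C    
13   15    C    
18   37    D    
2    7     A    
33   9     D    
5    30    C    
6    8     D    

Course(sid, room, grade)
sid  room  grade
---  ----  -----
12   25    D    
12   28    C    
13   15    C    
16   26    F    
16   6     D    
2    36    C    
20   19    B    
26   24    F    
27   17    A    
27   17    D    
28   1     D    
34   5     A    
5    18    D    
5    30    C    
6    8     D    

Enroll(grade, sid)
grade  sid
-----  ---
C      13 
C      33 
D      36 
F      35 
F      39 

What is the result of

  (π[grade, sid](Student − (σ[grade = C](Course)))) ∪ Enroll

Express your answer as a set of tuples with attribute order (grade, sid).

σ[grade = C]: keep tuples satisfying grade = C → {(12, 28, C), (13, 15, C), (2, 36, C), (5, 30, C)}
Set difference of the two operands is {(11, 8, A), (18, 37, D), (2, 7, A), (33, 9, D), (6, 8, D)}.
Projecting to grade, sid: {(A, 11), (A, 2), (D, 18), (D, 33), (D, 6)}
Set union of the two operands is {(A, 11), (A, 2), (C, 13), (C, 33), (D, 18), (D, 33), (D, 36), (D, 6), (F, 35), (F, 39)}.

{(A, 11), (A, 2), (C, 13), (C, 33), (D, 18), (D, 33), (D, 36), (D, 6), (F, 35), (F, 39)}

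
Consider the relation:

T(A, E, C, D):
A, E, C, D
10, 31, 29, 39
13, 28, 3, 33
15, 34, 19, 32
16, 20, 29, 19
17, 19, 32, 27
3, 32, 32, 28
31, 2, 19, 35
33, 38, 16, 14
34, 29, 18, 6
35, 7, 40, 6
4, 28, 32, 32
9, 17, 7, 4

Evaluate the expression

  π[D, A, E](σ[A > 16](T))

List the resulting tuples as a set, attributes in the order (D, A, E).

{(14, 33, 38), (27, 17, 19), (35, 31, 2), (6, 34, 29), (6, 35, 7)}

σ[A > 16]: keep tuples satisfying A > 16 → {(17, 19, 32, 27), (31, 2, 19, 35), (33, 38, 16, 14), (34, 29, 18, 6), (35, 7, 40, 6)}
π_{D, A, E} gives {(14, 33, 38), (27, 17, 19), (35, 31, 2), (6, 34, 29), (6, 35, 7)}.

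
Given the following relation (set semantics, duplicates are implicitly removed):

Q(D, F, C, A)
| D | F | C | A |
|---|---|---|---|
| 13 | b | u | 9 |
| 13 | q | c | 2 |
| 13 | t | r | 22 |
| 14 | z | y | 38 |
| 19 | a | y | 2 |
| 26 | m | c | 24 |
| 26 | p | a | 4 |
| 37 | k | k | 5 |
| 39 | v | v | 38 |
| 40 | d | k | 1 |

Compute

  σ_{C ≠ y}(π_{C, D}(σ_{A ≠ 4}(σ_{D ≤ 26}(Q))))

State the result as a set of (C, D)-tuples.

{(c, 13), (c, 26), (r, 13), (u, 13)}

σ[D ≤ 26]: keep tuples satisfying D ≤ 26 → {(13, b, u, 9), (13, q, c, 2), (13, t, r, 22), (14, z, y, 38), (19, a, y, 2), (26, m, c, 24), (26, p, a, 4)}
σ[A ≠ 4]: keep tuples satisfying A ≠ 4 → {(13, b, u, 9), (13, q, c, 2), (13, t, r, 22), (14, z, y, 38), (19, a, y, 2), (26, m, c, 24)}
π[C, D]: project onto (C, D) → {(c, 13), (c, 26), (r, 13), (u, 13), (y, 14), (y, 19)}
σ[C ≠ y]: keep tuples satisfying C ≠ y → {(c, 13), (c, 26), (r, 13), (u, 13)}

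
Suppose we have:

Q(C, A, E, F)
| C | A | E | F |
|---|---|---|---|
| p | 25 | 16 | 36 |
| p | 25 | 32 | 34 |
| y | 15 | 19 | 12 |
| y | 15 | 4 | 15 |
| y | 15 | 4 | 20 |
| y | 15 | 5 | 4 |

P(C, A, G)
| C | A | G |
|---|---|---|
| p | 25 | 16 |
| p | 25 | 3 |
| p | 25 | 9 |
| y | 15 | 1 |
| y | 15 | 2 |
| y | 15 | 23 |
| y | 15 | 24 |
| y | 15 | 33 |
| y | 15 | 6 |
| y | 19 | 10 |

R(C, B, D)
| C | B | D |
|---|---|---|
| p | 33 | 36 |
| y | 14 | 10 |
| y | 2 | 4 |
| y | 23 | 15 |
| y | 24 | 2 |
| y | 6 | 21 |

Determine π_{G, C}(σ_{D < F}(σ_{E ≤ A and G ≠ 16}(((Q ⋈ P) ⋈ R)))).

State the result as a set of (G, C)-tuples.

{(1, y), (2, y), (23, y), (24, y), (33, y), (6, y)}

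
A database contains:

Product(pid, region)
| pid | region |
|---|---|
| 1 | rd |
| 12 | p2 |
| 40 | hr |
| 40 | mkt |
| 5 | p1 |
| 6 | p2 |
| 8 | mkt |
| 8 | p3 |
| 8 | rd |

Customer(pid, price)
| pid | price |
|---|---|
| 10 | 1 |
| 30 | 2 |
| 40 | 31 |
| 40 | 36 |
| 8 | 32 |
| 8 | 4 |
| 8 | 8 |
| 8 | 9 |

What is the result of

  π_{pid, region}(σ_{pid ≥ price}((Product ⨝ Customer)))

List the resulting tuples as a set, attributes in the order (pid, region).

{(40, hr), (40, mkt), (8, mkt), (8, p3), (8, rd)}

Joining Product and Customer on pid yields {(40, hr, 31), (40, hr, 36), (40, mkt, 31), (40, mkt, 36), (8, mkt, 32), (8, mkt, 4), (8, mkt, 8), (8, mkt, 9), (8, p3, 32), (8, p3, 4), (8, p3, 8), (8, p3, 9), (8, rd, 32), (8, rd, 4), (8, rd, 8), (8, rd, 9)}.
Filtering on pid ≥ price leaves {(40, hr, 31), (40, hr, 36), (40, mkt, 31), (40, mkt, 36), (8, mkt, 4), (8, mkt, 8), (8, p3, 4), (8, p3, 8), (8, rd, 4), (8, rd, 8)}.
π[pid, region]: project onto (pid, region) (5 duplicate(s) eliminated) → {(40, hr), (40, mkt), (8, mkt), (8, p3), (8, rd)}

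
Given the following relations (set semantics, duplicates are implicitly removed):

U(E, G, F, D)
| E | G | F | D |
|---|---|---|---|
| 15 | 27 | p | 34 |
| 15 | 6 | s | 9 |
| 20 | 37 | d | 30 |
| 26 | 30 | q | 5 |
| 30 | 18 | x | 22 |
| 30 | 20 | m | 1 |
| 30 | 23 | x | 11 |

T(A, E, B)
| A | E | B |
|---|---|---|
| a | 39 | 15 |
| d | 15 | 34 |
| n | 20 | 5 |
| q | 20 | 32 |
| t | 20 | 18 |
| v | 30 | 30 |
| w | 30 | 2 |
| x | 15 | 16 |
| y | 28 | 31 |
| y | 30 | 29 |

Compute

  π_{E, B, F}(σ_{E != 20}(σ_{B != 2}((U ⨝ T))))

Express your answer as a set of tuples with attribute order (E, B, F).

{(15, 16, p), (15, 16, s), (15, 34, p), (15, 34, s), (30, 29, m), (30, 29, x), (30, 30, m), (30, 30, x)}

U ⋈ T (natural join on E): {(15, 27, p, 34, d, 34), (15, 27, p, 34, x, 16), (15, 6, s, 9, d, 34), (15, 6, s, 9, x, 16), (20, 37, d, 30, n, 5), (20, 37, d, 30, q, 32), (20, 37, d, 30, t, 18), (30, 18, x, 22, v, 30), (30, 18, x, 22, w, 2), (30, 18, x, 22, y, 29), (30, 20, m, 1, v, 30), (30, 20, m, 1, w, 2), (30, 20, m, 1, y, 29), (30, 23, x, 11, v, 30), (30, 23, x, 11, w, 2), (30, 23, x, 11, y, 29)}
Filtering on B != 2 leaves {(15, 27, p, 34, d, 34), (15, 27, p, 34, x, 16), (15, 6, s, 9, d, 34), (15, 6, s, 9, x, 16), (20, 37, d, 30, n, 5), (20, 37, d, 30, q, 32), (20, 37, d, 30, t, 18), (30, 18, x, 22, v, 30), (30, 18, x, 22, y, 29), (30, 20, m, 1, v, 30), (30, 20, m, 1, y, 29), (30, 23, x, 11, v, 30), (30, 23, x, 11, y, 29)}.
Filtering on E != 20 leaves {(15, 27, p, 34, d, 34), (15, 27, p, 34, x, 16), (15, 6, s, 9, d, 34), (15, 6, s, 9, x, 16), (30, 18, x, 22, v, 30), (30, 18, x, 22, y, 29), (30, 20, m, 1, v, 30), (30, 20, m, 1, y, 29), (30, 23, x, 11, v, 30), (30, 23, x, 11, y, 29)}.
π_{E, B, F} gives {(15, 16, p), (15, 16, s), (15, 34, p), (15, 34, s), (30, 29, m), (30, 29, x), (30, 30, m), (30, 30, x)} (2 duplicate(s) eliminated).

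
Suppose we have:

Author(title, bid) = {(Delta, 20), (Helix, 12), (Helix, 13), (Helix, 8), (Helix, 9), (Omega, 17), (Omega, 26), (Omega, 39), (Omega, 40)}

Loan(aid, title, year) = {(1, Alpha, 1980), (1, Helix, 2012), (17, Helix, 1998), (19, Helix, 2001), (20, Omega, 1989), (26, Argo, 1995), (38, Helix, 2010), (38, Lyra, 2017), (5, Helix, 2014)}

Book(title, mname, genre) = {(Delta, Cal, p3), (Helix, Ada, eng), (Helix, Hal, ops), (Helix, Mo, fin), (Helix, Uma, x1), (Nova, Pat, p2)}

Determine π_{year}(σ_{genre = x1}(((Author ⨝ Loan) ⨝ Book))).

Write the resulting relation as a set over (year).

{1998, 2001, 2010, 2012, 2014}

Joining Author and Loan on title yields {(Helix, 12, 1, 2012), (Helix, 12, 17, 1998), (Helix, 12, 19, 2001), (Helix, 12, 38, 2010), (Helix, 12, 5, 2014), (Helix, 13, 1, 2012), (Helix, 13, 17, 1998), (Helix, 13, 19, 2001), (Helix, 13, 38, 2010), (Helix, 13, 5, 2014), (Helix, 8, 1, 2012), (Helix, 8, 17, 1998), (Helix, 8, 19, 2001), (Helix, 8, 38, 2010), (Helix, 8, 5, 2014), (Helix, 9, 1, 2012), (Helix, 9, 17, 1998), (Helix, 9, 19, 2001), (Helix, 9, 38, 2010), (Helix, 9, 5, 2014), (Omega, 17, 20, 1989), (Omega, 26, 20, 1989), (Omega, 39, 20, 1989), (Omega, 40, 20, 1989)}.
Joining (Author ⨝ Loan) and Book on title yields {(Helix, 12, 1, 2012, Ada, eng), (Helix, 12, 1, 2012, Hal, ops), (Helix, 12, 1, 2012, Mo, fin), (Helix, 12, 1, 2012, Uma, x1), (Helix, 12, 17, 1998, Ada, eng), (Helix, 12, 17, 1998, Hal, ops), (Helix, 12, 17, 1998, Mo, fin), (Helix, 12, 17, 1998, Uma, x1), (Helix, 12, 19, 2001, Ada, eng), (Helix, 12, 19, 2001, Hal, ops), (Helix, 12, 19, 2001, Mo, fin), (Helix, 12, 19, 2001, Uma, x1), (Helix, 12, 38, 2010, Ada, eng), (Helix, 12, 38, 2010, Hal, ops), (Helix, 12, 38, 2010, Mo, fin), (Helix, 12, 38, 2010, Uma, x1), (Helix, 12, 5, 2014, Ada, eng), (Helix, 12, 5, 2014, Hal, ops), (Helix, 12, 5, 2014, Mo, fin), (Helix, 12, 5, 2014, Uma, x1), (Helix, 13, 1, 2012, Ada, eng), (Helix, 13, 1, 2012, Hal, ops), (Helix, 13, 1, 2012, Mo, fin), (Helix, 13, 1, 2012, Uma, x1), (Helix, 13, 17, 1998, Ada, eng), (Helix, 13, 17, 1998, Hal, ops), (Helix, 13, 17, 1998, Mo, fin), (Helix, 13, 17, 1998, Uma, x1), (Helix, 13, 19, 2001, Ada, eng), (Helix, 13, 19, 2001, Hal, ops), (Helix, 13, 19, 2001, Mo, fin), (Helix, 13, 19, 2001, Uma, x1), (Helix, 13, 38, 2010, Ada, eng), (Helix, 13, 38, 2010, Hal, ops), (Helix, 13, 38, 2010, Mo, fin), (Helix, 13, 38, 2010, Uma, x1), (Helix, 13, 5, 2014, Ada, eng), (Helix, 13, 5, 2014, Hal, ops), (Helix, 13, 5, 2014, Mo, fin), (Helix, 13, 5, 2014, Uma, x1), (Helix, 8, 1, 2012, Ada, eng), (Helix, 8, 1, 2012, Hal, ops), (Helix, 8, 1, 2012, Mo, fin), (Helix, 8, 1, 2012, Uma, x1), (Helix, 8, 17, 1998, Ada, eng), (Helix, 8, 17, 1998, Hal, ops), (Helix, 8, 17, 1998, Mo, fin), (Helix, 8, 17, 1998, Uma, x1), (Helix, 8, 19, 2001, Ada, eng), (Helix, 8, 19, 2001, Hal, ops), (Helix, 8, 19, 2001, Mo, fin), (Helix, 8, 19, 2001, Uma, x1), (Helix, 8, 38, 2010, Ada, eng), (Helix, 8, 38, 2010, Hal, ops), (Helix, 8, 38, 2010, Mo, fin), (Helix, 8, 38, 2010, Uma, x1), (Helix, 8, 5, 2014, Ada, eng), (Helix, 8, 5, 2014, Hal, ops), (Helix, 8, 5, 2014, Mo, fin), (Helix, 8, 5, 2014, Uma, x1), (Helix, 9, 1, 2012, Ada, eng), (Helix, 9, 1, 2012, Hal, ops), (Helix, 9, 1, 2012, Mo, fin), (Helix, 9, 1, 2012, Uma, x1), (Helix, 9, 17, 1998, Ada, eng), (Helix, 9, 17, 1998, Hal, ops), (Helix, 9, 17, 1998, Mo, fin), (Helix, 9, 17, 1998, Uma, x1), (Helix, 9, 19, 2001, Ada, eng), (Helix, 9, 19, 2001, Hal, ops), (Helix, 9, 19, 2001, Mo, fin), (Helix, 9, 19, 2001, Uma, x1), (Helix, 9, 38, 2010, Ada, eng), (Helix, 9, 38, 2010, Hal, ops), (Helix, 9, 38, 2010, Mo, fin), (Helix, 9, 38, 2010, Uma, x1), (Helix, 9, 5, 2014, Ada, eng), (Helix, 9, 5, 2014, Hal, ops), (Helix, 9, 5, 2014, Mo, fin), (Helix, 9, 5, 2014, Uma, x1)}.
Selection genre = x1: {(Helix, 12, 1, 2012, Uma, x1), (Helix, 12, 17, 1998, Uma, x1), (Helix, 12, 19, 2001, Uma, x1), (Helix, 12, 38, 2010, Uma, x1), (Helix, 12, 5, 2014, Uma, x1), (Helix, 13, 1, 2012, Uma, x1), (Helix, 13, 17, 1998, Uma, x1), (Helix, 13, 19, 2001, Uma, x1), (Helix, 13, 38, 2010, Uma, x1), (Helix, 13, 5, 2014, Uma, x1), (Helix, 8, 1, 2012, Uma, x1), (Helix, 8, 17, 1998, Uma, x1), (Helix, 8, 19, 2001, Uma, x1), (Helix, 8, 38, 2010, Uma, x1), (Helix, 8, 5, 2014, Uma, x1), (Helix, 9, 1, 2012, Uma, x1), (Helix, 9, 17, 1998, Uma, x1), (Helix, 9, 19, 2001, Uma, x1), (Helix, 9, 38, 2010, Uma, x1), (Helix, 9, 5, 2014, Uma, x1)}
Projecting to year (15 duplicate(s) eliminated): {1998, 2001, 2010, 2012, 2014}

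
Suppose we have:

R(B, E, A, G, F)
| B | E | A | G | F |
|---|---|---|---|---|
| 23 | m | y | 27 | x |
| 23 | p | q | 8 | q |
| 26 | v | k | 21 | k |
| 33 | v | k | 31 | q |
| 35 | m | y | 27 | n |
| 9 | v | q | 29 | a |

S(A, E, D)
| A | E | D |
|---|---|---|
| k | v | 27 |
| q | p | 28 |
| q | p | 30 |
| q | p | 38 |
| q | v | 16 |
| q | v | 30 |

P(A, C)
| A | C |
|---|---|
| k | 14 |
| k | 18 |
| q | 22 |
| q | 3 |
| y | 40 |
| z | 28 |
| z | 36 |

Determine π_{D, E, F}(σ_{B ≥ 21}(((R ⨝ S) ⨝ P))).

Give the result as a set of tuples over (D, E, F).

Natural join on E, A: {(23, p, q, 8, q, 28), (23, p, q, 8, q, 30), (23, p, q, 8, q, 38), (26, v, k, 21, k, 27), (33, v, k, 31, q, 27), (9, v, q, 29, a, 16), (9, v, q, 29, a, 30)}
Natural join on A: {(23, p, q, 8, q, 28, 22), (23, p, q, 8, q, 28, 3), (23, p, q, 8, q, 30, 22), (23, p, q, 8, q, 30, 3), (23, p, q, 8, q, 38, 22), (23, p, q, 8, q, 38, 3), (26, v, k, 21, k, 27, 14), (26, v, k, 21, k, 27, 18), (33, v, k, 31, q, 27, 14), (33, v, k, 31, q, 27, 18), (9, v, q, 29, a, 16, 22), (9, v, q, 29, a, 16, 3), (9, v, q, 29, a, 30, 22), (9, v, q, 29, a, 30, 3)}
Selection B ≥ 21: {(23, p, q, 8, q, 28, 22), (23, p, q, 8, q, 28, 3), (23, p, q, 8, q, 30, 22), (23, p, q, 8, q, 30, 3), (23, p, q, 8, q, 38, 22), (23, p, q, 8, q, 38, 3), (26, v, k, 21, k, 27, 14), (26, v, k, 21, k, 27, 18), (33, v, k, 31, q, 27, 14), (33, v, k, 31, q, 27, 18)}
π_{D, E, F} gives {(27, v, k), (27, v, q), (28, p, q), (30, p, q), (38, p, q)} (5 duplicate(s) eliminated).

{(27, v, k), (27, v, q), (28, p, q), (30, p, q), (38, p, q)}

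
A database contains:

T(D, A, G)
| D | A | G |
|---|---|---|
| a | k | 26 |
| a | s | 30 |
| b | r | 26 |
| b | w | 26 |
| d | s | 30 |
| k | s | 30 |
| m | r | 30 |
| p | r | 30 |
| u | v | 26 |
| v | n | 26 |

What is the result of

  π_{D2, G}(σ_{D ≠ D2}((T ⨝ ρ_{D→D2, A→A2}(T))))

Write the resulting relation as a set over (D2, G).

ρ[D→D2, A→A2]: schema becomes (D2, A2, G); tuples unchanged.
Joining T and ρ_{D→D2, A→A2}(T) on G yields {(a, k, 26, a, k), (a, k, 26, b, r), (a, k, 26, b, w), (a, k, 26, u, v), (a, k, 26, v, n), (a, s, 30, a, s), (a, s, 30, d, s), (a, s, 30, k, s), (a, s, 30, m, r), (a, s, 30, p, r), (b, r, 26, a, k), (b, r, 26, b, r), (b, r, 26, b, w), (b, r, 26, u, v), (b, r, 26, v, n), (b, w, 26, a, k), (b, w, 26, b, r), (b, w, 26, b, w), (b, w, 26, u, v), (b, w, 26, v, n), (d, s, 30, a, s), (d, s, 30, d, s), (d, s, 30, k, s), (d, s, 30, m, r), (d, s, 30, p, r), (k, s, 30, a, s), (k, s, 30, d, s), (k, s, 30, k, s), (k, s, 30, m, r), (k, s, 30, p, r), (m, r, 30, a, s), (m, r, 30, d, s), (m, r, 30, k, s), (m, r, 30, m, r), (m, r, 30, p, r), (p, r, 30, a, s), (p, r, 30, d, s), (p, r, 30, k, s), (p, r, 30, m, r), (p, r, 30, p, r), (u, v, 26, a, k), (u, v, 26, b, r), (u, v, 26, b, w), (u, v, 26, u, v), (u, v, 26, v, n), (v, n, 26, a, k), (v, n, 26, b, r), (v, n, 26, b, w), (v, n, 26, u, v), (v, n, 26, v, n)}.
Selection D ≠ D2: {(a, k, 26, b, r), (a, k, 26, b, w), (a, k, 26, u, v), (a, k, 26, v, n), (a, s, 30, d, s), (a, s, 30, k, s), (a, s, 30, m, r), (a, s, 30, p, r), (b, r, 26, a, k), (b, r, 26, u, v), (b, r, 26, v, n), (b, w, 26, a, k), (b, w, 26, u, v), (b, w, 26, v, n), (d, s, 30, a, s), (d, s, 30, k, s), (d, s, 30, m, r), (d, s, 30, p, r), (k, s, 30, a, s), (k, s, 30, d, s), (k, s, 30, m, r), (k, s, 30, p, r), (m, r, 30, a, s), (m, r, 30, d, s), (m, r, 30, k, s), (m, r, 30, p, r), (p, r, 30, a, s), (p, r, 30, d, s), (p, r, 30, k, s), (p, r, 30, m, r), (u, v, 26, a, k), (u, v, 26, b, r), (u, v, 26, b, w), (u, v, 26, v, n), (v, n, 26, a, k), (v, n, 26, b, r), (v, n, 26, b, w), (v, n, 26, u, v)}
Keep only column(s) D2, G (29 duplicate(s) eliminated): {(a, 26), (a, 30), (b, 26), (d, 30), (k, 30), (m, 30), (p, 30), (u, 26), (v, 26)}

{(a, 26), (a, 30), (b, 26), (d, 30), (k, 30), (m, 30), (p, 30), (u, 26), (v, 26)}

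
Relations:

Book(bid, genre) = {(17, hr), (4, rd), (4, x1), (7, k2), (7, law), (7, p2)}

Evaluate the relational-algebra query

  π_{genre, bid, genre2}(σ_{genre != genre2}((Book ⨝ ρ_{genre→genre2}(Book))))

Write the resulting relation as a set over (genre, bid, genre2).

ρ[genre→genre2]: schema becomes (bid, genre2); tuples unchanged.
Joining Book and ρ_{genre→genre2}(Book) on bid yields {(17, hr, hr), (4, rd, rd), (4, rd, x1), (4, x1, rd), (4, x1, x1), (7, k2, k2), (7, k2, law), (7, k2, p2), (7, law, k2), (7, law, law), (7, law, p2), (7, p2, k2), (7, p2, law), (7, p2, p2)}.
Selection genre != genre2: {(4, rd, x1), (4, x1, rd), (7, k2, law), (7, k2, p2), (7, law, k2), (7, law, p2), (7, p2, k2), (7, p2, law)}
π[genre, bid, genre2]: project onto (genre, bid, genre2) → {(k2, 7, law), (k2, 7, p2), (law, 7, k2), (law, 7, p2), (p2, 7, k2), (p2, 7, law), (rd, 4, x1), (x1, 4, rd)}

{(k2, 7, law), (k2, 7, p2), (law, 7, k2), (law, 7, p2), (p2, 7, k2), (p2, 7, law), (rd, 4, x1), (x1, 4, rd)}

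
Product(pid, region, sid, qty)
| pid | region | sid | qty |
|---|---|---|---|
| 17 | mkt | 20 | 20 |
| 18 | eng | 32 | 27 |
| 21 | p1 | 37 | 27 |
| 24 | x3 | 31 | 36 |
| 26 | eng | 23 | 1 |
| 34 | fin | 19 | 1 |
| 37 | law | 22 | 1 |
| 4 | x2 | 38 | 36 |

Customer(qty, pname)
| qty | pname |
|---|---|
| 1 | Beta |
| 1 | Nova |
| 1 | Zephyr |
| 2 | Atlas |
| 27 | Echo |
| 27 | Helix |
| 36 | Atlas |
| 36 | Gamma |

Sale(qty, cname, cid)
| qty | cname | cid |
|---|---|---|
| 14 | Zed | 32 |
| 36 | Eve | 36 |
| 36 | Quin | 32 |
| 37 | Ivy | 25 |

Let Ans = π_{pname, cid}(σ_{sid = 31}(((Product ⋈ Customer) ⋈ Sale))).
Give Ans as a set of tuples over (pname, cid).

Natural join on qty: {(18, eng, 32, 27, Echo), (18, eng, 32, 27, Helix), (21, p1, 37, 27, Echo), (21, p1, 37, 27, Helix), (24, x3, 31, 36, Atlas), (24, x3, 31, 36, Gamma), (26, eng, 23, 1, Beta), (26, eng, 23, 1, Nova), (26, eng, 23, 1, Zephyr), (34, fin, 19, 1, Beta), (34, fin, 19, 1, Nova), (34, fin, 19, 1, Zephyr), (37, law, 22, 1, Beta), (37, law, 22, 1, Nova), (37, law, 22, 1, Zephyr), (4, x2, 38, 36, Atlas), (4, x2, 38, 36, Gamma)}
Natural join on qty: {(24, x3, 31, 36, Atlas, Eve, 36), (24, x3, 31, 36, Atlas, Quin, 32), (24, x3, 31, 36, Gamma, Eve, 36), (24, x3, 31, 36, Gamma, Quin, 32), (4, x2, 38, 36, Atlas, Eve, 36), (4, x2, 38, 36, Atlas, Quin, 32), (4, x2, 38, 36, Gamma, Eve, 36), (4, x2, 38, 36, Gamma, Quin, 32)}
σ[sid = 31]: keep tuples satisfying sid = 31 → {(24, x3, 31, 36, Atlas, Eve, 36), (24, x3, 31, 36, Atlas, Quin, 32), (24, x3, 31, 36, Gamma, Eve, 36), (24, x3, 31, 36, Gamma, Quin, 32)}
Keep only column(s) pname, cid: {(Atlas, 32), (Atlas, 36), (Gamma, 32), (Gamma, 36)}

{(Atlas, 32), (Atlas, 36), (Gamma, 32), (Gamma, 36)}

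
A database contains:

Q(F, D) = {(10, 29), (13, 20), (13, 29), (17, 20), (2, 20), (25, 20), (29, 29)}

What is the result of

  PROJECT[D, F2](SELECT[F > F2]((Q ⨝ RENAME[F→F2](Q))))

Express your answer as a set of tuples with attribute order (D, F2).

ρ[F→F2]: schema becomes (F2, D); tuples unchanged.
Joining Q and RENAME[F→F2](Q) on D yields {(10, 29, 10), (10, 29, 13), (10, 29, 29), (13, 20, 13), (13, 20, 17), (13, 20, 2), (13, 20, 25), (13, 29, 10), (13, 29, 13), (13, 29, 29), (17, 20, 13), (17, 20, 17), (17, 20, 2), (17, 20, 25), (2, 20, 13), (2, 20, 17), (2, 20, 2), (2, 20, 25), (25, 20, 13), (25, 20, 17), (25, 20, 2), (25, 20, 25), (29, 29, 10), (29, 29, 13), (29, 29, 29)}.
Apply σ_{F > F2}; surviving tuples: {(13, 20, 2), (13, 29, 10), (17, 20, 13), (17, 20, 2), (25, 20, 13), (25, 20, 17), (25, 20, 2), (29, 29, 10), (29, 29, 13)}
Projecting to D, F2 (4 duplicate(s) eliminated): {(20, 13), (20, 17), (20, 2), (29, 10), (29, 13)}

{(20, 13), (20, 17), (20, 2), (29, 10), (29, 13)}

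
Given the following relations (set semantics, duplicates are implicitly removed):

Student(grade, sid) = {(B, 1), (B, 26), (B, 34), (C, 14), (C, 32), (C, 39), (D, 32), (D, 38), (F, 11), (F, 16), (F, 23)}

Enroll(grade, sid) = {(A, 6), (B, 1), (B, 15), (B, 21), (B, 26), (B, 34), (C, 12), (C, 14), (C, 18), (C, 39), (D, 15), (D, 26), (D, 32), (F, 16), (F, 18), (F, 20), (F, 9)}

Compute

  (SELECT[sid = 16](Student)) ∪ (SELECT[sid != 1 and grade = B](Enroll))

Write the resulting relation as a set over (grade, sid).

{(B, 15), (B, 21), (B, 26), (B, 34), (F, 16)}

σ[sid = 16]: keep tuples satisfying sid = 16 → {(F, 16)}
σ[sid != 1 and grade = B]: keep tuples satisfying sid != 1 and grade = B → {(B, 15), (B, 21), (B, 26), (B, 34)}
Set union of the two operands is {(B, 15), (B, 21), (B, 26), (B, 34), (F, 16)}.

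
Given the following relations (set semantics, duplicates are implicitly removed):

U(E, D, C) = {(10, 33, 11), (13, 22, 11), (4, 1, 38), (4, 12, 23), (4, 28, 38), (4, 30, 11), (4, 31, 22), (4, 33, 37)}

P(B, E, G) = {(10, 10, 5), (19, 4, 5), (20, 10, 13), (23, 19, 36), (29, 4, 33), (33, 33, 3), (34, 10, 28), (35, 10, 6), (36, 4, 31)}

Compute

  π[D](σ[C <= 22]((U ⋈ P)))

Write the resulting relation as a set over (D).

U ⋈ P (natural join on E): {(10, 33, 11, 10, 5), (10, 33, 11, 20, 13), (10, 33, 11, 34, 28), (10, 33, 11, 35, 6), (4, 1, 38, 19, 5), (4, 1, 38, 29, 33), (4, 1, 38, 36, 31), (4, 12, 23, 19, 5), (4, 12, 23, 29, 33), (4, 12, 23, 36, 31), (4, 28, 38, 19, 5), (4, 28, 38, 29, 33), (4, 28, 38, 36, 31), (4, 30, 11, 19, 5), (4, 30, 11, 29, 33), (4, 30, 11, 36, 31), (4, 31, 22, 19, 5), (4, 31, 22, 29, 33), (4, 31, 22, 36, 31), (4, 33, 37, 19, 5), (4, 33, 37, 29, 33), (4, 33, 37, 36, 31)}
σ[C <= 22]: keep tuples satisfying C <= 22 → {(10, 33, 11, 10, 5), (10, 33, 11, 20, 13), (10, 33, 11, 34, 28), (10, 33, 11, 35, 6), (4, 30, 11, 19, 5), (4, 30, 11, 29, 33), (4, 30, 11, 36, 31), (4, 31, 22, 19, 5), (4, 31, 22, 29, 33), (4, 31, 22, 36, 31)}
π[D]: project onto (D) (7 duplicate(s) eliminated) → {30, 31, 33}

{30, 31, 33}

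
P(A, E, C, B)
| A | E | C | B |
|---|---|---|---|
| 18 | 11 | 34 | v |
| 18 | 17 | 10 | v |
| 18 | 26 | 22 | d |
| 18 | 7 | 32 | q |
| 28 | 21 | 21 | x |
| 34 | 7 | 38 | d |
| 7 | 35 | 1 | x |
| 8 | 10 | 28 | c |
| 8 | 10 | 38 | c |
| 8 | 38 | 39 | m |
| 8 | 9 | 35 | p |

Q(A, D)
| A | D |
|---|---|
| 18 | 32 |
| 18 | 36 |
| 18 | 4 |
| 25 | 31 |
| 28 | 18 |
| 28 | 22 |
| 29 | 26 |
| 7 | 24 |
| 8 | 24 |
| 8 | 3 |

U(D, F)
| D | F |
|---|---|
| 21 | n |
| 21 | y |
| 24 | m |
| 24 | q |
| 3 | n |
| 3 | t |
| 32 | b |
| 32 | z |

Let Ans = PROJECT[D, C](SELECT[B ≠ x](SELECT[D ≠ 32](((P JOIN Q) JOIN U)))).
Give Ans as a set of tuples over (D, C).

Joining P and Q on A yields {(18, 11, 34, v, 32), (18, 11, 34, v, 36), (18, 11, 34, v, 4), (18, 17, 10, v, 32), (18, 17, 10, v, 36), (18, 17, 10, v, 4), (18, 26, 22, d, 32), (18, 26, 22, d, 36), (18, 26, 22, d, 4), (18, 7, 32, q, 32), (18, 7, 32, q, 36), (18, 7, 32, q, 4), (28, 21, 21, x, 18), (28, 21, 21, x, 22), (7, 35, 1, x, 24), (8, 10, 28, c, 24), (8, 10, 28, c, 3), (8, 10, 38, c, 24), (8, 10, 38, c, 3), (8, 38, 39, m, 24), (8, 38, 39, m, 3), (8, 9, 35, p, 24), (8, 9, 35, p, 3)}.
Joining (P JOIN Q) and U on D yields {(18, 11, 34, v, 32, b), (18, 11, 34, v, 32, z), (18, 17, 10, v, 32, b), (18, 17, 10, v, 32, z), (18, 26, 22, d, 32, b), (18, 26, 22, d, 32, z), (18, 7, 32, q, 32, b), (18, 7, 32, q, 32, z), (7, 35, 1, x, 24, m), (7, 35, 1, x, 24, q), (8, 10, 28, c, 24, m), (8, 10, 28, c, 24, q), (8, 10, 28, c, 3, n), (8, 10, 28, c, 3, t), (8, 10, 38, c, 24, m), (8, 10, 38, c, 24, q), (8, 10, 38, c, 3, n), (8, 10, 38, c, 3, t), (8, 38, 39, m, 24, m), (8, 38, 39, m, 24, q), (8, 38, 39, m, 3, n), (8, 38, 39, m, 3, t), (8, 9, 35, p, 24, m), (8, 9, 35, p, 24, q), (8, 9, 35, p, 3, n), (8, 9, 35, p, 3, t)}.
Apply σ_{D ≠ 32}; surviving tuples: {(7, 35, 1, x, 24, m), (7, 35, 1, x, 24, q), (8, 10, 28, c, 24, m), (8, 10, 28, c, 24, q), (8, 10, 28, c, 3, n), (8, 10, 28, c, 3, t), (8, 10, 38, c, 24, m), (8, 10, 38, c, 24, q), (8, 10, 38, c, 3, n), (8, 10, 38, c, 3, t), (8, 38, 39, m, 24, m), (8, 38, 39, m, 24, q), (8, 38, 39, m, 3, n), (8, 38, 39, m, 3, t), (8, 9, 35, p, 24, m), (8, 9, 35, p, 24, q), (8, 9, 35, p, 3, n), (8, 9, 35, p, 3, t)}
Apply σ_{B ≠ x}; surviving tuples: {(8, 10, 28, c, 24, m), (8, 10, 28, c, 24, q), (8, 10, 28, c, 3, n), (8, 10, 28, c, 3, t), (8, 10, 38, c, 24, m), (8, 10, 38, c, 24, q), (8, 10, 38, c, 3, n), (8, 10, 38, c, 3, t), (8, 38, 39, m, 24, m), (8, 38, 39, m, 24, q), (8, 38, 39, m, 3, n), (8, 38, 39, m, 3, t), (8, 9, 35, p, 24, m), (8, 9, 35, p, 24, q), (8, 9, 35, p, 3, n), (8, 9, 35, p, 3, t)}
Projecting to D, C (8 duplicate(s) eliminated): {(24, 28), (24, 35), (24, 38), (24, 39), (3, 28), (3, 35), (3, 38), (3, 39)}

{(24, 28), (24, 35), (24, 38), (24, 39), (3, 28), (3, 35), (3, 38), (3, 39)}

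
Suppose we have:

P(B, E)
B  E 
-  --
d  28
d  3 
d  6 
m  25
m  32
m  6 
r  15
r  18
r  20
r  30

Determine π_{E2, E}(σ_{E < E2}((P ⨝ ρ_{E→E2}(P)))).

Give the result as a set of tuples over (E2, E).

{(18, 15), (20, 15), (20, 18), (25, 6), (28, 3), (28, 6), (30, 15), (30, 18), (30, 20), (32, 25), (32, 6), (6, 3)}

ρ[E→E2]: schema becomes (B, E2); tuples unchanged.
Joining P and ρ_{E→E2}(P) on B yields {(d, 28, 28), (d, 28, 3), (d, 28, 6), (d, 3, 28), (d, 3, 3), (d, 3, 6), (d, 6, 28), (d, 6, 3), (d, 6, 6), (m, 25, 25), (m, 25, 32), (m, 25, 6), (m, 32, 25), (m, 32, 32), (m, 32, 6), (m, 6, 25), (m, 6, 32), (m, 6, 6), (r, 15, 15), (r, 15, 18), (r, 15, 20), (r, 15, 30), (r, 18, 15), (r, 18, 18), (r, 18, 20), (r, 18, 30), (r, 20, 15), (r, 20, 18), (r, 20, 20), (r, 20, 30), (r, 30, 15), (r, 30, 18), (r, 30, 20), (r, 30, 30)}.
Apply σ_{E < E2}; surviving tuples: {(d, 3, 28), (d, 3, 6), (d, 6, 28), (m, 25, 32), (m, 6, 25), (m, 6, 32), (r, 15, 18), (r, 15, 20), (r, 15, 30), (r, 18, 20), (r, 18, 30), (r, 20, 30)}
π[E2, E]: project onto (E2, E) → {(18, 15), (20, 15), (20, 18), (25, 6), (28, 3), (28, 6), (30, 15), (30, 18), (30, 20), (32, 25), (32, 6), (6, 3)}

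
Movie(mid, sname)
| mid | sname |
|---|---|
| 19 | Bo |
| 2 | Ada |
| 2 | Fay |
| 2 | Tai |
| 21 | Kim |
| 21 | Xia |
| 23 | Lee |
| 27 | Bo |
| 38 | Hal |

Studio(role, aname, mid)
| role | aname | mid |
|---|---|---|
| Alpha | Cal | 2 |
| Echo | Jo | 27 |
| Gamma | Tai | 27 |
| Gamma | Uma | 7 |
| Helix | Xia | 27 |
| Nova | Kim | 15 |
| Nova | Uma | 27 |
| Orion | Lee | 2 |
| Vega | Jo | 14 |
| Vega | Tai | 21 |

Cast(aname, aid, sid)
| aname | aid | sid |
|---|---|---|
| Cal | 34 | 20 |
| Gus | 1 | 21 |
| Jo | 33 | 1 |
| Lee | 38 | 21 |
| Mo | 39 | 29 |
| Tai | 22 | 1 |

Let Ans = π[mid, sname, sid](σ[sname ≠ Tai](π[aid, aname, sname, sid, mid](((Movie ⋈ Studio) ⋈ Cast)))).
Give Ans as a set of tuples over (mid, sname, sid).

{(2, Ada, 20), (2, Ada, 21), (2, Fay, 20), (2, Fay, 21), (21, Kim, 1), (21, Xia, 1), (27, Bo, 1)}

Movie ⋈ Studio (natural join on mid): {(2, Ada, Alpha, Cal), (2, Ada, Orion, Lee), (2, Fay, Alpha, Cal), (2, Fay, Orion, Lee), (2, Tai, Alpha, Cal), (2, Tai, Orion, Lee), (21, Kim, Vega, Tai), (21, Xia, Vega, Tai), (27, Bo, Echo, Jo), (27, Bo, Gamma, Tai), (27, Bo, Helix, Xia), (27, Bo, Nova, Uma)}
(Movie ⋈ Studio) ⋈ Cast (natural join on aname): {(2, Ada, Alpha, Cal, 34, 20), (2, Ada, Orion, Lee, 38, 21), (2, Fay, Alpha, Cal, 34, 20), (2, Fay, Orion, Lee, 38, 21), (2, Tai, Alpha, Cal, 34, 20), (2, Tai, Orion, Lee, 38, 21), (21, Kim, Vega, Tai, 22, 1), (21, Xia, Vega, Tai, 22, 1), (27, Bo, Echo, Jo, 33, 1), (27, Bo, Gamma, Tai, 22, 1)}
Keep only column(s) aid, aname, sname, sid, mid: {(22, Tai, Bo, 1, 27), (22, Tai, Kim, 1, 21), (22, Tai, Xia, 1, 21), (33, Jo, Bo, 1, 27), (34, Cal, Ada, 20, 2), (34, Cal, Fay, 20, 2), (34, Cal, Tai, 20, 2), (38, Lee, Ada, 21, 2), (38, Lee, Fay, 21, 2), (38, Lee, Tai, 21, 2)}
Apply σ_{sname ≠ Tai}; surviving tuples: {(22, Tai, Bo, 1, 27), (22, Tai, Kim, 1, 21), (22, Tai, Xia, 1, 21), (33, Jo, Bo, 1, 27), (34, Cal, Ada, 20, 2), (34, Cal, Fay, 20, 2), (38, Lee, Ada, 21, 2), (38, Lee, Fay, 21, 2)}
Keep only column(s) mid, sname, sid (1 duplicate(s) eliminated): {(2, Ada, 20), (2, Ada, 21), (2, Fay, 20), (2, Fay, 21), (21, Kim, 1), (21, Xia, 1), (27, Bo, 1)}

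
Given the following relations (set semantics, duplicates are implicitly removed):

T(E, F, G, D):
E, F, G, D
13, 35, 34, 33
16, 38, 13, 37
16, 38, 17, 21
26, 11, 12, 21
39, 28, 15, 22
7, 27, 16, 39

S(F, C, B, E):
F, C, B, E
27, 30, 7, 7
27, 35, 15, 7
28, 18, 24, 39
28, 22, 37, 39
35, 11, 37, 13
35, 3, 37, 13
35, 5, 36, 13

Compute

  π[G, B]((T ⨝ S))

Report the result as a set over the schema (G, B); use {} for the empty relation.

{(15, 24), (15, 37), (16, 15), (16, 7), (34, 36), (34, 37)}

T ⋈ S (natural join on E, F): {(13, 35, 34, 33, 11, 37), (13, 35, 34, 33, 3, 37), (13, 35, 34, 33, 5, 36), (39, 28, 15, 22, 18, 24), (39, 28, 15, 22, 22, 37), (7, 27, 16, 39, 30, 7), (7, 27, 16, 39, 35, 15)}
Projecting to G, B (1 duplicate(s) eliminated): {(15, 24), (15, 37), (16, 15), (16, 7), (34, 36), (34, 37)}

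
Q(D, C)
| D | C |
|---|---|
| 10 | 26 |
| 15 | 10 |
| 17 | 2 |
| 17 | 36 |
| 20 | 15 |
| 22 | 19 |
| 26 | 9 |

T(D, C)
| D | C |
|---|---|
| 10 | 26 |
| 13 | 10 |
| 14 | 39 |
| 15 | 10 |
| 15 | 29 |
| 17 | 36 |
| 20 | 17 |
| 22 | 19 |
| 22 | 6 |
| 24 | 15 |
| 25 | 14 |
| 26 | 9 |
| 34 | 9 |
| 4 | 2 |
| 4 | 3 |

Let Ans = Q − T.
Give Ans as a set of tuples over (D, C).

{(17, 2), (20, 15)}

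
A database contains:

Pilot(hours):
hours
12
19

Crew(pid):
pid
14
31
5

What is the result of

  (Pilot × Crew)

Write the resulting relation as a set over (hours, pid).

{(12, 14), (12, 31), (12, 5), (19, 14), (19, 31), (19, 5)}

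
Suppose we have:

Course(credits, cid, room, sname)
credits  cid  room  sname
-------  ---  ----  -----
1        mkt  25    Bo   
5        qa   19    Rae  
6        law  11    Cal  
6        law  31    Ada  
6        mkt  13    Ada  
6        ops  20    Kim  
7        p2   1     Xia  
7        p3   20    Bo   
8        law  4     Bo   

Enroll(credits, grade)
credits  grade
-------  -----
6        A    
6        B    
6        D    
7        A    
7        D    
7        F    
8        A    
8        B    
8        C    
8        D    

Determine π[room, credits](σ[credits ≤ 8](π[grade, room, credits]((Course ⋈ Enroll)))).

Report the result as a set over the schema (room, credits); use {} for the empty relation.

Course ⋈ Enroll (natural join on credits): {(6, law, 11, Cal, A), (6, law, 11, Cal, B), (6, law, 11, Cal, D), (6, law, 31, Ada, A), (6, law, 31, Ada, B), (6, law, 31, Ada, D), (6, mkt, 13, Ada, A), (6, mkt, 13, Ada, B), (6, mkt, 13, Ada, D), (6, ops, 20, Kim, A), (6, ops, 20, Kim, B), (6, ops, 20, Kim, D), (7, p2, 1, Xia, A), (7, p2, 1, Xia, D), (7, p2, 1, Xia, F), (7, p3, 20, Bo, A), (7, p3, 20, Bo, D), (7, p3, 20, Bo, F), (8, law, 4, Bo, A), (8, law, 4, Bo, B), (8, law, 4, Bo, C), (8, law, 4, Bo, D)}
Projecting to grade, room, credits: {(A, 1, 7), (A, 11, 6), (A, 13, 6), (A, 20, 6), (A, 20, 7), (A, 31, 6), (A, 4, 8), (B, 11, 6), (B, 13, 6), (B, 20, 6), (B, 31, 6), (B, 4, 8), (C, 4, 8), (D, 1, 7), (D, 11, 6), (D, 13, 6), (D, 20, 6), (D, 20, 7), (D, 31, 6), (D, 4, 8), (F, 1, 7), (F, 20, 7)}
σ[credits ≤ 8]: keep tuples satisfying credits ≤ 8 → {(A, 1, 7), (A, 11, 6), (A, 13, 6), (A, 20, 6), (A, 20, 7), (A, 31, 6), (A, 4, 8), (B, 11, 6), (B, 13, 6), (B, 20, 6), (B, 31, 6), (B, 4, 8), (C, 4, 8), (D, 1, 7), (D, 11, 6), (D, 13, 6), (D, 20, 6), (D, 20, 7), (D, 31, 6), (D, 4, 8), (F, 1, 7), (F, 20, 7)}
Projecting to room, credits (15 duplicate(s) eliminated): {(1, 7), (11, 6), (13, 6), (20, 6), (20, 7), (31, 6), (4, 8)}

{(1, 7), (11, 6), (13, 6), (20, 6), (20, 7), (31, 6), (4, 8)}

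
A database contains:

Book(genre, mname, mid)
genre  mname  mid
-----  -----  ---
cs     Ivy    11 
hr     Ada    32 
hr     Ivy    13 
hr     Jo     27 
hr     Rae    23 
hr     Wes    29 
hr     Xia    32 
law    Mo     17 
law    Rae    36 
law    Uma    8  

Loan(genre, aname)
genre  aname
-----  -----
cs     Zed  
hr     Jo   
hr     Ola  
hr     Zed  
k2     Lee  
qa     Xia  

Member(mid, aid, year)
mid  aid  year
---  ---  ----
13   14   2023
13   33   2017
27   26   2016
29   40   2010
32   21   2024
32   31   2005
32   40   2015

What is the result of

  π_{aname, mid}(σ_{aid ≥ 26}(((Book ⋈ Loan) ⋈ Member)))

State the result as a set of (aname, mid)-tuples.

Book ⋈ Loan (natural join on genre): {(cs, Ivy, 11, Zed), (hr, Ada, 32, Jo), (hr, Ada, 32, Ola), (hr, Ada, 32, Zed), (hr, Ivy, 13, Jo), (hr, Ivy, 13, Ola), (hr, Ivy, 13, Zed), (hr, Jo, 27, Jo), (hr, Jo, 27, Ola), (hr, Jo, 27, Zed), (hr, Rae, 23, Jo), (hr, Rae, 23, Ola), (hr, Rae, 23, Zed), (hr, Wes, 29, Jo), (hr, Wes, 29, Ola), (hr, Wes, 29, Zed), (hr, Xia, 32, Jo), (hr, Xia, 32, Ola), (hr, Xia, 32, Zed)}
(Book ⋈ Loan) ⋈ Member (natural join on mid): {(hr, Ada, 32, Jo, 21, 2024), (hr, Ada, 32, Jo, 31, 2005), (hr, Ada, 32, Jo, 40, 2015), (hr, Ada, 32, Ola, 21, 2024), (hr, Ada, 32, Ola, 31, 2005), (hr, Ada, 32, Ola, 40, 2015), (hr, Ada, 32, Zed, 21, 2024), (hr, Ada, 32, Zed, 31, 2005), (hr, Ada, 32, Zed, 40, 2015), (hr, Ivy, 13, Jo, 14, 2023), (hr, Ivy, 13, Jo, 33, 2017), (hr, Ivy, 13, Ola, 14, 2023), (hr, Ivy, 13, Ola, 33, 2017), (hr, Ivy, 13, Zed, 14, 2023), (hr, Ivy, 13, Zed, 33, 2017), (hr, Jo, 27, Jo, 26, 2016), (hr, Jo, 27, Ola, 26, 2016), (hr, Jo, 27, Zed, 26, 2016), (hr, Wes, 29, Jo, 40, 2010), (hr, Wes, 29, Ola, 40, 2010), (hr, Wes, 29, Zed, 40, 2010), (hr, Xia, 32, Jo, 21, 2024), (hr, Xia, 32, Jo, 31, 2005), (hr, Xia, 32, Jo, 40, 2015), (hr, Xia, 32, Ola, 21, 2024), (hr, Xia, 32, Ola, 31, 2005), (hr, Xia, 32, Ola, 40, 2015), (hr, Xia, 32, Zed, 21, 2024), (hr, Xia, 32, Zed, 31, 2005), (hr, Xia, 32, Zed, 40, 2015)}
Filtering on aid ≥ 26 leaves {(hr, Ada, 32, Jo, 31, 2005), (hr, Ada, 32, Jo, 40, 2015), (hr, Ada, 32, Ola, 31, 2005), (hr, Ada, 32, Ola, 40, 2015), (hr, Ada, 32, Zed, 31, 2005), (hr, Ada, 32, Zed, 40, 2015), (hr, Ivy, 13, Jo, 33, 2017), (hr, Ivy, 13, Ola, 33, 2017), (hr, Ivy, 13, Zed, 33, 2017), (hr, Jo, 27, Jo, 26, 2016), (hr, Jo, 27, Ola, 26, 2016), (hr, Jo, 27, Zed, 26, 2016), (hr, Wes, 29, Jo, 40, 2010), (hr, Wes, 29, Ola, 40, 2010), (hr, Wes, 29, Zed, 40, 2010), (hr, Xia, 32, Jo, 31, 2005), (hr, Xia, 32, Jo, 40, 2015), (hr, Xia, 32, Ola, 31, 2005), (hr, Xia, 32, Ola, 40, 2015), (hr, Xia, 32, Zed, 31, 2005), (hr, Xia, 32, Zed, 40, 2015)}.
π_{aname, mid} gives {(Jo, 13), (Jo, 27), (Jo, 29), (Jo, 32), (Ola, 13), (Ola, 27), (Ola, 29), (Ola, 32), (Zed, 13), (Zed, 27), (Zed, 29), (Zed, 32)} (9 duplicate(s) eliminated).

{(Jo, 13), (Jo, 27), (Jo, 29), (Jo, 32), (Ola, 13), (Ola, 27), (Ola, 29), (Ola, 32), (Zed, 13), (Zed, 27), (Zed, 29), (Zed, 32)}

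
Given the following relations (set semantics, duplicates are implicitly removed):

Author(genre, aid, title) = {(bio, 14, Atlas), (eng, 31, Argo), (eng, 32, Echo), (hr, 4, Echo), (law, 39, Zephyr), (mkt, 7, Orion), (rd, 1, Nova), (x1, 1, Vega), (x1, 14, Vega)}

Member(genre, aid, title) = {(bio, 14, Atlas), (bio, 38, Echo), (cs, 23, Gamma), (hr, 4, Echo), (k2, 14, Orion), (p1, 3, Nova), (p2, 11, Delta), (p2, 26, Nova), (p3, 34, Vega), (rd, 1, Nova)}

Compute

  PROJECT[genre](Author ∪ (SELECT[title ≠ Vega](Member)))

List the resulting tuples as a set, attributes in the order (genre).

Apply σ_{title ≠ Vega}; surviving tuples: {(bio, 14, Atlas), (bio, 38, Echo), (cs, 23, Gamma), (hr, 4, Echo), (k2, 14, Orion), (p1, 3, Nova), (p2, 11, Delta), (p2, 26, Nova), (rd, 1, Nova)}
Union: {(bio, 14, Atlas), (eng, 31, Argo), (eng, 32, Echo), (hr, 4, Echo), (law, 39, Zephyr), (mkt, 7, Orion), (rd, 1, Nova), (x1, 1, Vega), (x1, 14, Vega)} with {(bio, 14, Atlas), (bio, 38, Echo), (cs, 23, Gamma), (hr, 4, Echo), (k2, 14, Orion), (p1, 3, Nova), (p2, 11, Delta), (p2, 26, Nova), (rd, 1, Nova)} → {(bio, 14, Atlas), (bio, 38, Echo), (cs, 23, Gamma), (eng, 31, Argo), (eng, 32, Echo), (hr, 4, Echo), (k2, 14, Orion), (law, 39, Zephyr), (mkt, 7, Orion), (p1, 3, Nova), (p2, 11, Delta), (p2, 26, Nova), (rd, 1, Nova), (x1, 1, Vega), (x1, 14, Vega)}
Keep only column(s) genre (4 duplicate(s) eliminated): {bio, cs, eng, hr, k2, law, mkt, p1, p2, rd, x1}

{bio, cs, eng, hr, k2, law, mkt, p1, p2, rd, x1}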